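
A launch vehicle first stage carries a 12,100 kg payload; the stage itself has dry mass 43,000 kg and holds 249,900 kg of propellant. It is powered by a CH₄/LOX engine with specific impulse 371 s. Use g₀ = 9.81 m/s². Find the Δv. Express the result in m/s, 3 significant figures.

v_e = Isp · g₀ = 371 × 9.81 = 3639.5 m/s.
m₀ = payload + dry + propellant = 12,100 + 43,000 + 249,900 = 305,000 kg.
m_f = payload + dry = 12,100 + 43,000 = 55,100 kg.
Δv = v_e · ln(m₀/m_f) = 3639.5 × ln(5.535) = 3639.5 × 1.7112 ≈ 6227.8 m/s.

Δv ≈ 6230 m/s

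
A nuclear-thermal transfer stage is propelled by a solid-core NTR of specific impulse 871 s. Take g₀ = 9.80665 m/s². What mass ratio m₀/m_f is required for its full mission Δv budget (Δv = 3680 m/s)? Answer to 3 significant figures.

mass ratio ≈ 1.54

v_e = Isp · g₀ = 871 × 9.80665 = 8541.6 m/s.
Rocket equation: m₀/m_f = exp(Δv / v_e) = exp(3680 / 8541.6) = exp(0.4308) = 1.5385.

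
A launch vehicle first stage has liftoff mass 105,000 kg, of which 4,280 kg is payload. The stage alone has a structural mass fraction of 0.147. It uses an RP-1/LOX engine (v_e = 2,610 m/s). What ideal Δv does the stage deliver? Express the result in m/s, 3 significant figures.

Stage wet mass = m₀ − payload = 105,000 − 4,280 = 100,720 kg.
Stage dry mass = ε × stage wet mass = 0.147 × 100,720 = 14,805.8 kg.
Burnout mass m_f = stage dry + payload = 14,805.8 + 4,280 = 19,085.8 kg.
Δv = v_e · ln(105,000/19,085.8) = 2610.0 × ln(5.501) = 2610.0 × 1.7050 ≈ 4450 m/s.

Δv ≈ 4450 m/s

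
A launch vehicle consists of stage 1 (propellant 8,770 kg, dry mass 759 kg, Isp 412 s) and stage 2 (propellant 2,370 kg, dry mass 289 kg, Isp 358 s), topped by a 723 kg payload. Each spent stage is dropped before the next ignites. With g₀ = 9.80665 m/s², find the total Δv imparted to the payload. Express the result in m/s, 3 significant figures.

Δv ≈ 8830 m/s

Ignition mass of stage 1 = 8,770+759 + 2,370+289 + 723 = 12,911 kg.
Stage 1: m₀ = 12,911 kg, m_f = 12,911 − 8,770 = 4,141 kg; Δv = 412×9.80665×ln(3.118) = 4040.3×1.1371 ≈ 4594 m/s.
Stage 2: m₀ = 3,382 kg, m_f = 3,382 − 2,370 = 1,012 kg; Δv = 358×9.80665×ln(3.342) = 3510.8×1.2065 ≈ 4236 m/s.
Total Δv = 4594 + 4236 = 8830 m/s.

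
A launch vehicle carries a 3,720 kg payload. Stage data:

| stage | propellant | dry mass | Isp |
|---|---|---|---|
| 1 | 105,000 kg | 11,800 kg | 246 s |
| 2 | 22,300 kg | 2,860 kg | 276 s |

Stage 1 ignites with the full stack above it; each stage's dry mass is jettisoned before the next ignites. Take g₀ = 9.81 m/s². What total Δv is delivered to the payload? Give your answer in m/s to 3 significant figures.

Δv ≈ 7080 m/s

Ignition mass of stage 1 = 105,000+11,800 + 22,300+2,860 + 3,720 = 145,680 kg.
Stage 1: m₀ = 145,680 kg, m_f = 145,680 − 105,000 = 40,680 kg; Δv = 246×9.81×ln(3.581) = 2413.3×1.2757 ≈ 3079 m/s.
Stage 2: m₀ = 28,880 kg, m_f = 28,880 − 22,300 = 6,580 kg; Δv = 276×9.81×ln(4.389) = 2707.6×1.4791 ≈ 4005 m/s.
Total Δv = 3079 + 4005 = 7084 m/s.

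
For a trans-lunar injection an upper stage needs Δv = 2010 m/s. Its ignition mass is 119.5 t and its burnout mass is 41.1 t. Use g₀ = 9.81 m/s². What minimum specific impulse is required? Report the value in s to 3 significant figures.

ln(m₀/m_f) = ln(119500/41100) = ln(2.908) = 1.0673.
By the Tsiolkovsky rocket equation, v_e = Δv / ln(m₀/m_f) = 2010 / 1.0673 = 1883.2 m/s.
Isp = v_e / g₀ = 1883.2 / 9.81 = 192.0 s.

Isp ≈ 192 s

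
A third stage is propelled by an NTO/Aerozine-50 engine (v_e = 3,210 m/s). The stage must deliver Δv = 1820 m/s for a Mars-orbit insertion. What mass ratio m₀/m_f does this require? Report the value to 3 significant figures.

mass ratio ≈ 1.76

From the ideal rocket equation, m₀/m_f = exp(Δv / v_e) = exp(1820 / 3210.0) = exp(0.5670) = 1.7629.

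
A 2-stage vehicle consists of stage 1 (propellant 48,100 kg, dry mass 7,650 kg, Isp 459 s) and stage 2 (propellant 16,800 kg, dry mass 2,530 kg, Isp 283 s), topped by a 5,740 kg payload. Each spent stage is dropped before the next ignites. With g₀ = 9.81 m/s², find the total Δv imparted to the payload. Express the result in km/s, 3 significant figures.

Ignition mass of stage 1 = 48,100+7,650 + 16,800+2,530 + 5,740 = 80,820 kg.
Stage 1: m₀ = 80,820 kg, m_f = 80,820 − 48,100 = 32,720 kg; Δv = 459×9.81×ln(2.47) = 4502.8×0.9042 ≈ 4072 m/s.
Stage 2: m₀ = 25,070 kg, m_f = 25,070 − 16,800 = 8,270 kg; Δv = 283×9.81×ln(3.031) = 2776.2×1.1090 ≈ 3079 m/s.
Total Δv = 4072 + 3079 = 7151 m/s.

Δv ≈ 7.15 km/s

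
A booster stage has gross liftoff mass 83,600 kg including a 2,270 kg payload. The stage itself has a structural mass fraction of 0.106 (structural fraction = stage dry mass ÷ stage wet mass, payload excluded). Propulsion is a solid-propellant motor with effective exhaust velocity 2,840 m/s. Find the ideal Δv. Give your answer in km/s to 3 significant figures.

Stage wet mass = m₀ − payload = 83,600 − 2,270 = 81,330 kg.
Stage dry mass = ε × stage wet mass = 0.106 × 81,330 = 8,620.98 kg.
Burnout mass m_f = stage dry + payload = 8,620.98 + 2,270 = 10,890.98 kg.
Using Δv = v_e ln(m₀/m_f): Δv = v_e · ln(83,600/10,890.98) = 2840.0 × ln(7.676) = 2840.0 × 2.0381 ≈ 5788 m/s.

Δv ≈ 5.79 km/s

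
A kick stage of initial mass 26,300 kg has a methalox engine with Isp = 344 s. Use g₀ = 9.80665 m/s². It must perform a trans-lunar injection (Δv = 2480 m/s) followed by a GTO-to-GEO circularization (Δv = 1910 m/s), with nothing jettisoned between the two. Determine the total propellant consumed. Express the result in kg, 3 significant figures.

v_e = Isp · g₀ = 344 × 9.80665 = 3373.5 m/s.
After the first burn: m = 26300 × exp(−2480/3373.5) = 26300 × 0.47944 = 12,609.3 kg.
After the second burn: m = 12,609.3 × exp(−1910/3373.5) = 12,609.3 × 0.56769 = 7,158.17 kg.
Total propellant = m₀ − m_final = 26300 − 7,158.17 = 19,141.83 kg.

total propellant consumed ≈ 19100 kg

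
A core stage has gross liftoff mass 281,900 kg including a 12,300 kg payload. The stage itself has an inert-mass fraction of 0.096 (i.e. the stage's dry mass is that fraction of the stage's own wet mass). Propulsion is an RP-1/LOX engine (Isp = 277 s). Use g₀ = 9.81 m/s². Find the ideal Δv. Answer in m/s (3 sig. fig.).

Stage wet mass = m₀ − payload = 281,900 − 12,300 = 269,600 kg.
Stage dry mass = ε × stage wet mass = 0.096 × 269,600 = 25,881.6 kg.
Burnout mass m_f = stage dry + payload = 25,881.6 + 12,300 = 38,181.6 kg.
v_e = Isp · g₀ = 277 × 9.81 = 2717.4 m/s.
Rocket equation: Δv = v_e · ln(281,900/38,181.6) = 2717.4 × ln(7.383) = 2717.4 × 1.9992 ≈ 5433 m/s.

Δv ≈ 5430 m/s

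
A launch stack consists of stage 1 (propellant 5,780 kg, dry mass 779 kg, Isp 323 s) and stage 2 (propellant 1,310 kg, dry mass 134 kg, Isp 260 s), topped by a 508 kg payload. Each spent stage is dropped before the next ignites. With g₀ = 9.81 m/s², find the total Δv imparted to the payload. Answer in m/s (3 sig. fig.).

Ignition mass of stage 1 = 5,780+779 + 1,310+134 + 508 = 8,511 kg.
Stage 1: m₀ = 8,511 kg, m_f = 8,511 − 5,780 = 2,731 kg; Δv = 323×9.81×ln(3.116) = 3168.6×1.1367 ≈ 3602 m/s.
Stage 2: m₀ = 1,952 kg, m_f = 1,952 − 1,310 = 642 kg; Δv = 260×9.81×ln(3.04) = 2550.6×1.1120 ≈ 2836 m/s.
Total Δv = 3602 + 2836 = 6438 m/s.

Δv ≈ 6440 m/s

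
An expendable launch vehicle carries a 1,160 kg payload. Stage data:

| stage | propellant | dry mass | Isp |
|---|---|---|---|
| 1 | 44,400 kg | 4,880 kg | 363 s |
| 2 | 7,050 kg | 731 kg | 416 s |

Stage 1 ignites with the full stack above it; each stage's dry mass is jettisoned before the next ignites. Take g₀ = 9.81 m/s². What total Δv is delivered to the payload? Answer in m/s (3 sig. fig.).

Δv ≈ 11500 m/s

Ignition mass of stage 1 = 44,400+4,880 + 7,050+731 + 1,160 = 58,221 kg.
Stage 1: m₀ = 58,221 kg, m_f = 58,221 − 44,400 = 13,821 kg; Δv = 363×9.81×ln(4.213) = 3561.0×1.4381 ≈ 5121 m/s.
Stage 2: m₀ = 8,941 kg, m_f = 8,941 − 7,050 = 1,891 kg; Δv = 416×9.81×ln(4.728) = 4081.0×1.5535 ≈ 6340 m/s.
Total Δv = 5121 + 6340 = 11461 m/s.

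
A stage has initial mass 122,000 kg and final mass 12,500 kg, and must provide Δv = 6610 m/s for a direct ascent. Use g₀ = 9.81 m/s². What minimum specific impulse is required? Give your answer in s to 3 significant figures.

ln(m₀/m_f) = ln(122000/12500) = ln(9.76) = 2.2783.
v_e = Δv / ln(m₀/m_f) = 6610 / 2.2783 = 2901.3 m/s.
Isp = v_e / g₀ = 2901.3 / 9.81 = 295.7 s.

Isp ≈ 296 s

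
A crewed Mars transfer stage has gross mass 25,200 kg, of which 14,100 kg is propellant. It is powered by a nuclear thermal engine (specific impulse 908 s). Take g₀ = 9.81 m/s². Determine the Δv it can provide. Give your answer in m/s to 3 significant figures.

v_e = Isp · g₀ = 908 × 9.81 = 8907.5 m/s.
m_f = m₀ − m_prop = 25,200 − 14,100 = 11,100 kg.
From the ideal rocket equation, Δv = v_e · ln(m₀/m_f) = 8907.5 × ln(2.27) = 8907.5 × 0.8199 ≈ 7303.2 m/s.

Δv ≈ 7300 m/s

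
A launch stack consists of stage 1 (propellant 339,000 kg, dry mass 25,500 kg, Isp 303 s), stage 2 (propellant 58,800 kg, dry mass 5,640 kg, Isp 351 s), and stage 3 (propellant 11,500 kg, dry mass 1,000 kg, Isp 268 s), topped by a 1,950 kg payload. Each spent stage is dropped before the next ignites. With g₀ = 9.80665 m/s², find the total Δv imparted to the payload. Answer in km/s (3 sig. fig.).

Δv ≈ 13.2 km/s

Ignition mass of stage 1 = 339,000+25,500 + 58,800+5,640 + 11,500+1,000 + 1,950 = 443,390 kg.
Stage 1: m₀ = 443,390 kg, m_f = 443,390 − 339,000 = 104,390 kg; Δv = 303×9.80665×ln(4.247) = 2971.4×1.4463 ≈ 4298 m/s.
Stage 2: m₀ = 78,890 kg, m_f = 78,890 − 58,800 = 20,090 kg; Δv = 351×9.80665×ln(3.927) = 3442.1×1.3678 ≈ 4708 m/s.
Stage 3: m₀ = 14,450 kg, m_f = 14,450 − 11,500 = 2,950 kg; Δv = 268×9.80665×ln(4.898) = 2628.2×1.5889 ≈ 4176 m/s.
Total Δv = 4298 + 4708 + 4176 = 13182 m/s.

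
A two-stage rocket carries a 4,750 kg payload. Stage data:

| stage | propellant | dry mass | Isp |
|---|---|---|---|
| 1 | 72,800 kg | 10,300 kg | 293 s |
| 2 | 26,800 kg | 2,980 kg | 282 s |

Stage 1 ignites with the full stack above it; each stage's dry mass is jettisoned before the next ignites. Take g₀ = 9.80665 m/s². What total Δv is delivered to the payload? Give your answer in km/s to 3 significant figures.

Ignition mass of stage 1 = 72,800+10,300 + 26,800+2,980 + 4,750 = 117,630 kg.
Stage 1: m₀ = 117,630 kg, m_f = 117,630 − 72,800 = 44,830 kg; Δv = 293×9.80665×ln(2.624) = 2873.3×0.9647 ≈ 2772 m/s.
Stage 2: m₀ = 34,530 kg, m_f = 34,530 − 26,800 = 7,730 kg; Δv = 282×9.80665×ln(4.467) = 2765.5×1.4967 ≈ 4139 m/s.
Total Δv = 2772 + 4139 = 6911 m/s.

Δv ≈ 6.91 km/s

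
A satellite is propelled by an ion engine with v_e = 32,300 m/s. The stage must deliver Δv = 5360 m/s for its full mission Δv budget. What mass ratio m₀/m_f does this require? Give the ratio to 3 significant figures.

Rocket equation: m₀/m_f = exp(Δv / v_e) = exp(5360 / 32300.0) = exp(0.1659) = 1.1805.

mass ratio ≈ 1.18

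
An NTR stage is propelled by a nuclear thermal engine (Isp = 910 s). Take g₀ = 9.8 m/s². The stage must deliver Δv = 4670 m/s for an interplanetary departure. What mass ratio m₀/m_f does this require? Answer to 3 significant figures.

mass ratio ≈ 1.69

v_e = Isp · g₀ = 910 × 9.8 = 8918.0 m/s.
m₀/m_f = exp(Δv / v_e) = exp(4670 / 8918.0) = exp(0.5237) = 1.6882.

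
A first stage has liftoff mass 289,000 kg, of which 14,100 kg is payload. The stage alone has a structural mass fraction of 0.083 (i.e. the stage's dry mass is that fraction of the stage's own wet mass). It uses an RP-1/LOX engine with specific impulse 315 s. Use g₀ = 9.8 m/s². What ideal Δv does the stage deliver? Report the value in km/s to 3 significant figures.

Δv ≈ 6.35 km/s

Stage wet mass = m₀ − payload = 289,000 − 14,100 = 274,900 kg.
Stage dry mass = ε × stage wet mass = 0.083 × 274,900 = 22,816.7 kg.
Burnout mass m_f = stage dry + payload = 22,816.7 + 14,100 = 36,916.7 kg.
v_e = Isp · g₀ = 315 × 9.8 = 3087.0 m/s.
From the ideal rocket equation, Δv = v_e · ln(289,000/36,916.7) = 3087.0 × ln(7.828) = 3087.0 × 2.0578 ≈ 6352 m/s.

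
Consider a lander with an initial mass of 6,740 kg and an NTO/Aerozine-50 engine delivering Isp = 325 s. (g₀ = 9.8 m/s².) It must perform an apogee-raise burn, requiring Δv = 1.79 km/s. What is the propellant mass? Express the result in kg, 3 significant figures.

propellant mass ≈ 2900 kg

v_e = Isp · g₀ = 325 × 9.8 = 3185.0 m/s.
m₀/m_f = exp(Δv / v_e) = exp(1790 / 3185.0) = exp(0.5620) = 1.7542.
m_f = 6,740 / 1.7542 = 3,842.21 kg, so propellant = m₀ − m_f = 6,740 − 3,842.21 = 2,897.79 kg.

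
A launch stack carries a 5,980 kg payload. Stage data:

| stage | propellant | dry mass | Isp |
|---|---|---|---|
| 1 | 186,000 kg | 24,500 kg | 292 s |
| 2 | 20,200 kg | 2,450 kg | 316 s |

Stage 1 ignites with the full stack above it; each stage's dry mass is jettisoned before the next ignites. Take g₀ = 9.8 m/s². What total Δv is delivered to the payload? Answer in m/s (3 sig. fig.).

Ignition mass of stage 1 = 186,000+24,500 + 20,200+2,450 + 5,980 = 239,130 kg.
Stage 1: m₀ = 239,130 kg, m_f = 239,130 − 186,000 = 53,130 kg; Δv = 292×9.8×ln(4.501) = 2861.6×1.5043 ≈ 4305 m/s.
Stage 2: m₀ = 28,630 kg, m_f = 28,630 − 20,200 = 8,430 kg; Δv = 316×9.8×ln(3.396) = 3096.8×1.2227 ≈ 3786 m/s.
Total Δv = 4305 + 3786 = 8091 m/s.

Δv ≈ 8090 m/s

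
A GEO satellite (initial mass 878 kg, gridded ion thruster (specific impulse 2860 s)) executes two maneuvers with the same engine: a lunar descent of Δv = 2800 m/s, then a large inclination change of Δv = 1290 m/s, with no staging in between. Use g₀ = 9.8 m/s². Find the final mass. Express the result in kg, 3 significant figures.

v_e = Isp · g₀ = 2860 × 9.8 = 28028.0 m/s.
After the first burn: m = 878 × exp(−2800/28028.0) = 878 × 0.90493 = 794.529 kg.
After the second burn: m = 794.529 × exp(−1290/28028.0) = 794.529 × 0.95502 = 758.791 kg.

final mass ≈ 759 kg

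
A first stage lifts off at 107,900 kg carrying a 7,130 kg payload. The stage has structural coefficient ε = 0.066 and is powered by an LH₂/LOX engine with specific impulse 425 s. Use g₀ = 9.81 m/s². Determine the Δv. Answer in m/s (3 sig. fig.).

Stage wet mass = m₀ − payload = 107,900 − 7,130 = 100,770 kg.
Stage dry mass = ε × stage wet mass = 0.066 × 100,770 = 6,650.82 kg.
Burnout mass m_f = stage dry + payload = 6,650.82 + 7,130 = 13,780.82 kg.
v_e = Isp · g₀ = 425 × 9.81 = 4169.2 m/s.
Using Δv = v_e ln(m₀/m_f): Δv = v_e · ln(107,900/13,780.82) = 4169.2 × ln(7.83) = 4169.2 × 2.0579 ≈ 8580 m/s.

Δv ≈ 8580 m/s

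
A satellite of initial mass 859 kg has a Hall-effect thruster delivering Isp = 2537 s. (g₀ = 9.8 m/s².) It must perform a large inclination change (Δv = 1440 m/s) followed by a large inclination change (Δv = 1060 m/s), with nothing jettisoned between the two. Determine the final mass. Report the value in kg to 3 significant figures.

v_e = Isp · g₀ = 2537 × 9.8 = 24862.6 m/s.
After the first burn: m = 859 × exp(−1440/24862.6) = 859 × 0.94373 = 810.664 kg.
After the second burn: m = 810.664 × exp(−1060/24862.6) = 810.664 × 0.95826 = 776.827 kg.

final mass ≈ 777 kg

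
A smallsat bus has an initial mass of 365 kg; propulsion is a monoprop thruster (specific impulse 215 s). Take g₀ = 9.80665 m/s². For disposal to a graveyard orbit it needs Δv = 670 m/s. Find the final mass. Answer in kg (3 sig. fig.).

final mass ≈ 266 kg

v_e = Isp · g₀ = 215 × 9.80665 = 2108.4 m/s.
By the Tsiolkovsky rocket equation, m₀/m_f = exp(Δv / v_e) = exp(670 / 2108.4) = exp(0.3178) = 1.3741.
m_f = m₀ / 1.3741 = 365 / 1.3741 = 265.628 kg.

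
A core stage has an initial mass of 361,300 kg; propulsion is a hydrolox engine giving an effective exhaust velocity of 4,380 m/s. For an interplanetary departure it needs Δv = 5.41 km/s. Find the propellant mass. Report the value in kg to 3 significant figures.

propellant mass ≈ 256000 kg

Using Δv = v_e ln(m₀/m_f): m₀/m_f = exp(Δv / v_e) = exp(5410 / 4380.0) = exp(1.2352) = 3.4389.
m_f = 361,300 / 3.4389 = 105,063 kg, so propellant = m₀ − m_f = 361,300 − 105,063 = 256,237 kg.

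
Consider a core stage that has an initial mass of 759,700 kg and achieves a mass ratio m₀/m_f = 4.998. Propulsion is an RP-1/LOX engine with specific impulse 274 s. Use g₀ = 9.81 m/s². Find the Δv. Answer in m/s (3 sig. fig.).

v_e = Isp · g₀ = 274 × 9.81 = 2687.9 m/s.
Using Δv = v_e ln(m₀/m_f): Δv = v_e · ln(4.998) = 2687.9 × 1.6090 ≈ 4325.0 m/s.

Δv ≈ 4320 m/s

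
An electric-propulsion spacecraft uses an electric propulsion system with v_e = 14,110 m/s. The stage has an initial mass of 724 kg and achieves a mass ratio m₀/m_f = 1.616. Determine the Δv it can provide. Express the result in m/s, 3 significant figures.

By the Tsiolkovsky rocket equation, Δv = v_e · ln(1.616) = 14110.0 × 0.4800 ≈ 6772.2 m/s.

Δv ≈ 6770 m/s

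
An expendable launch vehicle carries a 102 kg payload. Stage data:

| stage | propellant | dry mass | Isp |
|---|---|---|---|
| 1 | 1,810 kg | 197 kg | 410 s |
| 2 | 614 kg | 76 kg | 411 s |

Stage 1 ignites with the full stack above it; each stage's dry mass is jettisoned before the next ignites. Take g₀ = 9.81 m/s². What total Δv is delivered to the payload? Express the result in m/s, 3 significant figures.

Δv ≈ 10200 m/s

Ignition mass of stage 1 = 1,810+197 + 614+76 + 102 = 2,799 kg.
Stage 1: m₀ = 2,799 kg, m_f = 2,799 − 1,810 = 989 kg; Δv = 410×9.81×ln(2.83) = 4022.1×1.0403 ≈ 4184 m/s.
Stage 2: m₀ = 792 kg, m_f = 792 − 614 = 178 kg; Δv = 411×9.81×ln(4.449) = 4031.9×1.4928 ≈ 6019 m/s.
Total Δv = 4184 + 6019 = 10203 m/s.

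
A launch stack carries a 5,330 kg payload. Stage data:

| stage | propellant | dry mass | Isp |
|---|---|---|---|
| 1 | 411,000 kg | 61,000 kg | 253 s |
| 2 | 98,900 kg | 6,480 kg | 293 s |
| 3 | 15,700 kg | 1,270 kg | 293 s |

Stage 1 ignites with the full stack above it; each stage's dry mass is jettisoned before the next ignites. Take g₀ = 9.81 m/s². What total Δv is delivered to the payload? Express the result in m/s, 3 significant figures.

Ignition mass of stage 1 = 411,000+61,000 + 98,900+6,480 + 15,700+1,270 + 5,330 = 599,680 kg.
Stage 1: m₀ = 599,680 kg, m_f = 599,680 − 411,000 = 188,680 kg; Δv = 253×9.81×ln(3.178) = 2481.9×1.1563 ≈ 2870 m/s.
Stage 2: m₀ = 127,680 kg, m_f = 127,680 − 98,900 = 28,780 kg; Δv = 293×9.81×ln(4.436) = 2874.3×1.4898 ≈ 4282 m/s.
Stage 3: m₀ = 22,300 kg, m_f = 22,300 − 15,700 = 6,600 kg; Δv = 293×9.81×ln(3.379) = 2874.3×1.2175 ≈ 3500 m/s.
Total Δv = 2870 + 4282 + 3500 = 10652 m/s.

Δv ≈ 10700 m/s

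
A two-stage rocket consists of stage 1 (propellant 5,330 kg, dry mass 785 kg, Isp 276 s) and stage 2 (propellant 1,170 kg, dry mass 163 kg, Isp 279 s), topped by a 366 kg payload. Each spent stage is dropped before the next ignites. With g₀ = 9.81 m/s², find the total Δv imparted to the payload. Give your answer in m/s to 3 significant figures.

Δv ≈ 6300 m/s

Ignition mass of stage 1 = 5,330+785 + 1,170+163 + 366 = 7,814 kg.
Stage 1: m₀ = 7,814 kg, m_f = 7,814 − 5,330 = 2,484 kg; Δv = 276×9.81×ln(3.146) = 2707.6×1.1460 ≈ 3103 m/s.
Stage 2: m₀ = 1,699 kg, m_f = 1,699 − 1,170 = 529 kg; Δv = 279×9.81×ln(3.212) = 2737.0×1.1668 ≈ 3194 m/s.
Total Δv = 3103 + 3194 = 6297 m/s.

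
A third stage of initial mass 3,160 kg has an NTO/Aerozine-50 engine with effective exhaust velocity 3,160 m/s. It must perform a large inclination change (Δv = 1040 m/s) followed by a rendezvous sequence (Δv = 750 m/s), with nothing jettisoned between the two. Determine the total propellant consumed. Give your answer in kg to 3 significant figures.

After the first burn: m = 3160 × exp(−1040/3160.0) = 3160 × 0.71956 = 2,273.81 kg.
After the second burn: m = 2,273.81 × exp(−750/3160.0) = 2,273.81 × 0.78872 = 1,793.4 kg.
Total propellant = m₀ − m_final = 3160 − 1,793.4 = 1,366.6 kg.

total propellant consumed ≈ 1370 kg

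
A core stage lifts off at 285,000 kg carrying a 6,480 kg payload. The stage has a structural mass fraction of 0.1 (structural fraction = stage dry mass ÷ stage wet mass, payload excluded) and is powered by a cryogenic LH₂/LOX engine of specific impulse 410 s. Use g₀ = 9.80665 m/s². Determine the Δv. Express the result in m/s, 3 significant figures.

Stage wet mass = m₀ − payload = 285,000 − 6,480 = 278,520 kg.
Stage dry mass = ε × stage wet mass = 0.1 × 278,520 = 27,852 kg.
Burnout mass m_f = stage dry + payload = 27,852 + 6,480 = 34,332 kg.
v_e = Isp · g₀ = 410 × 9.80665 = 4020.7 m/s.
Rocket equation: Δv = v_e · ln(285,000/34,332) = 4020.7 × ln(8.301) = 4020.7 × 2.1164 ≈ 8510 m/s.

Δv ≈ 8510 m/s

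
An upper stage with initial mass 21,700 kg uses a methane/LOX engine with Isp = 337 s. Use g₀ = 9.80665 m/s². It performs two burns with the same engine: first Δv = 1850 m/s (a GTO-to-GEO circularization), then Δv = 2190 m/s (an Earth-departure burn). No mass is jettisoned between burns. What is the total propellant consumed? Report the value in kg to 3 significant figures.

v_e = Isp · g₀ = 337 × 9.80665 = 3304.8 m/s.
After the first burn: m = 21700 × exp(−1850/3304.8) = 21700 × 0.57133 = 12,397.9 kg.
After the second burn: m = 12,397.9 × exp(−2190/3304.8) = 12,397.9 × 0.51548 = 6,390.87 kg.
Total propellant = m₀ − m_final = 21700 − 6,390.87 = 15,309.13 kg.

total propellant consumed ≈ 15300 kg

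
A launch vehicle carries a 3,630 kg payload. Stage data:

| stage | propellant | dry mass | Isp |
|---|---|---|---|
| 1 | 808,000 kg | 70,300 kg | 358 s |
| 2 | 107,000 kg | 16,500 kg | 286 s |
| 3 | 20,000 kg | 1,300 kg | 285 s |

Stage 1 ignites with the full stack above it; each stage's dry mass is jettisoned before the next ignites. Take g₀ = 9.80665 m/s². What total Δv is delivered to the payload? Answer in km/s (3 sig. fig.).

Δv ≈ 13.5 km/s

Ignition mass of stage 1 = 808,000+70,300 + 107,000+16,500 + 20,000+1,300 + 3,630 = 1,026,730 kg.
Stage 1: m₀ = 1,026,730 kg, m_f = 1,026,730 − 808,000 = 218,730 kg; Δv = 358×9.80665×ln(4.694) = 3510.8×1.5463 ≈ 5429 m/s.
Stage 2: m₀ = 148,430 kg, m_f = 148,430 − 107,000 = 41,430 kg; Δv = 286×9.80665×ln(3.583) = 2804.7×1.2761 ≈ 3579 m/s.
Stage 3: m₀ = 24,930 kg, m_f = 24,930 − 20,000 = 4,930 kg; Δv = 285×9.80665×ln(5.057) = 2794.9×1.6207 ≈ 4530 m/s.
Total Δv = 5429 + 3579 + 4530 = 13538 m/s.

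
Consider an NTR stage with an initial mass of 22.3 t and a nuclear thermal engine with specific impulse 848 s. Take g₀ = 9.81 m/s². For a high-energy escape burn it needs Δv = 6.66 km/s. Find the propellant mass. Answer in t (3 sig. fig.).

propellant mass ≈ 12.3 t

v_e = Isp · g₀ = 848 × 9.81 = 8318.9 m/s.
m₀/m_f = exp(Δv / v_e) = exp(6660 / 8318.9) = exp(0.8006) = 2.2269.
m_f = 22.3 / 2.2269 = 10.0139 t, so propellant = m₀ − m_f = 22.3 − 10.0139 = 12.2861 t.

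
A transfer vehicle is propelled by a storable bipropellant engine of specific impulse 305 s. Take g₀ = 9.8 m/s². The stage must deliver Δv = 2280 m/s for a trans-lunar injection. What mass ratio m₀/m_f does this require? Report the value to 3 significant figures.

mass ratio ≈ 2.14

v_e = Isp · g₀ = 305 × 9.8 = 2989.0 m/s.
By the Tsiolkovsky rocket equation, m₀/m_f = exp(Δv / v_e) = exp(2280 / 2989.0) = exp(0.7628) = 2.1443.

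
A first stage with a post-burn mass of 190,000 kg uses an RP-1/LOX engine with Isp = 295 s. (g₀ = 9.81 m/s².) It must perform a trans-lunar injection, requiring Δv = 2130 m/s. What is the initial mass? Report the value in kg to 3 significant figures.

initial mass ≈ 397000 kg

v_e = Isp · g₀ = 295 × 9.81 = 2894.0 m/s.
Rocket equation: m₀/m_f = exp(Δv / v_e) = exp(2130 / 2894.0) = exp(0.7360) = 2.0876.
m₀ = m_f × 2.0876 = 190,000 × 2.0876 = 396,644 kg.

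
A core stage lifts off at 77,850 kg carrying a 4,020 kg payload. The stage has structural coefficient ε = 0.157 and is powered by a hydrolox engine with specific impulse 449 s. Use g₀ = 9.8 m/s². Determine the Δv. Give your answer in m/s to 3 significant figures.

Δv ≈ 7070 m/s

Stage wet mass = m₀ − payload = 77,850 − 4,020 = 73,830 kg.
Stage dry mass = ε × stage wet mass = 0.157 × 73,830 = 11,591.3 kg.
Burnout mass m_f = stage dry + payload = 11,591.3 + 4,020 = 15,611.3 kg.
v_e = Isp · g₀ = 449 × 9.8 = 4400.2 m/s.
Rocket equation: Δv = v_e · ln(77,850/15,611.3) = 4400.2 × ln(4.987) = 4400.2 × 1.6068 ≈ 7070 m/s.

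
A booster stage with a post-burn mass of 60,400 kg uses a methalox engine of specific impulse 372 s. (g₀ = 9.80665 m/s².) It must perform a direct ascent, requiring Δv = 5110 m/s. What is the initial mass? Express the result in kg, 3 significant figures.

v_e = Isp · g₀ = 372 × 9.80665 = 3648.1 m/s.
m₀/m_f = exp(Δv / v_e) = exp(5110 / 3648.1) = exp(1.4007) = 4.0582.
m₀ = m_f × 4.0582 = 60,400 × 4.0582 = 245,115 kg.

initial mass ≈ 245000 kg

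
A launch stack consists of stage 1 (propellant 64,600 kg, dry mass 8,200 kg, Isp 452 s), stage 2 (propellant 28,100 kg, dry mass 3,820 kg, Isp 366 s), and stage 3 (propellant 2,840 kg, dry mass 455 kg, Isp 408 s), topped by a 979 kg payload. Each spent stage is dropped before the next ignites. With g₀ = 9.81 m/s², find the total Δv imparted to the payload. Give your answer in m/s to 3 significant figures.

Δv ≈ 13700 m/s

Ignition mass of stage 1 = 64,600+8,200 + 28,100+3,820 + 2,840+455 + 979 = 108,994 kg.
Stage 1: m₀ = 108,994 kg, m_f = 108,994 − 64,600 = 44,394 kg; Δv = 452×9.81×ln(2.455) = 4434.1×0.8982 ≈ 3983 m/s.
Stage 2: m₀ = 36,194 kg, m_f = 36,194 − 28,100 = 8,094 kg; Δv = 366×9.81×ln(4.472) = 3590.5×1.4978 ≈ 5378 m/s.
Stage 3: m₀ = 4,274 kg, m_f = 4,274 − 2,840 = 1,434 kg; Δv = 408×9.81×ln(2.98) = 4002.5×1.0921 ≈ 4371 m/s.
Total Δv = 3983 + 5378 + 4371 = 13732 m/s.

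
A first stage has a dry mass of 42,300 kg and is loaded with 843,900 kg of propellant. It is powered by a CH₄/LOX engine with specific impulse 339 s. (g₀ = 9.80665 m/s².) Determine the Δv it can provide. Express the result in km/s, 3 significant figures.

Δv ≈ 10.1 km/s

v_e = Isp · g₀ = 339 × 9.80665 = 3324.5 m/s.
m₀ = m_dry + m_prop = 42,300 + 843,900 = 886,200 kg.
Δv = v_e · ln(m₀/m_f) = 3324.5 × ln(20.95) = 3324.5 × 3.0422 ≈ 10113.5 m/s.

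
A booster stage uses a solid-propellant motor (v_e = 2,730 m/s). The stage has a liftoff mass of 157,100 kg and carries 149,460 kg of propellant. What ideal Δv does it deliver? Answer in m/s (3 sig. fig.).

m_f = m₀ − m_prop = 157,100 − 149,460 = 7,640 kg.
From the ideal rocket equation, Δv = v_e · ln(m₀/m_f) = 2730.0 × ln(20.56) = 2730.0 × 3.0235 ≈ 8254.1 m/s.

Δv ≈ 8250 m/s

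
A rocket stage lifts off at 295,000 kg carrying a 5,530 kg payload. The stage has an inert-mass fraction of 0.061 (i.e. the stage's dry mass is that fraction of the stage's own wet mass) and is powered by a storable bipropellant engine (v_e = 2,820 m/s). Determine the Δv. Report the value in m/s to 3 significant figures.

Stage wet mass = m₀ − payload = 295,000 − 5,530 = 289,470 kg.
Stage dry mass = ε × stage wet mass = 0.061 × 289,470 = 17,657.7 kg.
Burnout mass m_f = stage dry + payload = 17,657.7 + 5,530 = 23,187.7 kg.
Δv = v_e · ln(295,000/23,187.7) = 2820.0 × ln(12.72) = 2820.0 × 2.5434 ≈ 7172 m/s.

Δv ≈ 7170 m/s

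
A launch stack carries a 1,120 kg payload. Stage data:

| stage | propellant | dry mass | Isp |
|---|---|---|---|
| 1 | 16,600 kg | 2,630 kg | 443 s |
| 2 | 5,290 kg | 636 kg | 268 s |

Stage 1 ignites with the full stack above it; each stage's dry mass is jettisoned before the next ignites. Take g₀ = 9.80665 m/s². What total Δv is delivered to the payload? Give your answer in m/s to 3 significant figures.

Ignition mass of stage 1 = 16,600+2,630 + 5,290+636 + 1,120 = 26,276 kg.
Stage 1: m₀ = 26,276 kg, m_f = 26,276 − 16,600 = 9,676 kg; Δv = 443×9.80665×ln(2.716) = 4344.3×0.9990 ≈ 4340 m/s.
Stage 2: m₀ = 7,046 kg, m_f = 7,046 − 5,290 = 1,756 kg; Δv = 268×9.80665×ln(4.013) = 2628.2×1.3894 ≈ 3652 m/s.
Total Δv = 4340 + 3652 = 7992 m/s.

Δv ≈ 7990 m/s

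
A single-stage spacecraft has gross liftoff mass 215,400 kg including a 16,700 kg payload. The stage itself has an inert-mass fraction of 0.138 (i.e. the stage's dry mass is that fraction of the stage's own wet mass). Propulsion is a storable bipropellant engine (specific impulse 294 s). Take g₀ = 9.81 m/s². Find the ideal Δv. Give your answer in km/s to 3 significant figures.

Δv ≈ 4.57 km/s

Stage wet mass = m₀ − payload = 215,400 − 16,700 = 198,700 kg.
Stage dry mass = ε × stage wet mass = 0.138 × 198,700 = 27,420.6 kg.
Burnout mass m_f = stage dry + payload = 27,420.6 + 16,700 = 44,120.6 kg.
v_e = Isp · g₀ = 294 × 9.81 = 2884.1 m/s.
Using Δv = v_e ln(m₀/m_f): Δv = v_e · ln(215,400/44,120.6) = 2884.1 × ln(4.882) = 2884.1 × 1.5856 ≈ 4573 m/s.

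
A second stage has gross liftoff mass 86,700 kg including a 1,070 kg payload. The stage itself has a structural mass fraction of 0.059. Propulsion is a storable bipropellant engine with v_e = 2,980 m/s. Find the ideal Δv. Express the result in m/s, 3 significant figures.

Stage wet mass = m₀ − payload = 86,700 − 1,070 = 85,630 kg.
Stage dry mass = ε × stage wet mass = 0.059 × 85,630 = 5,052.17 kg.
Burnout mass m_f = stage dry + payload = 5,052.17 + 1,070 = 6,122.17 kg.
By the Tsiolkovsky rocket equation, Δv = v_e · ln(86,700/6,122.17) = 2980.0 × ln(14.16) = 2980.0 × 2.6505 ≈ 7899 m/s.

Δv ≈ 7900 m/s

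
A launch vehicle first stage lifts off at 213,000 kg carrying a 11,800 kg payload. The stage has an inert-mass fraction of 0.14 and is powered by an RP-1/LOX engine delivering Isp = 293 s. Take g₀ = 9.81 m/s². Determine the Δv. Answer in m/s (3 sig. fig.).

Δv ≈ 4810 m/s

Stage wet mass = m₀ − payload = 213,000 − 11,800 = 201,200 kg.
Stage dry mass = ε × stage wet mass = 0.14 × 201,200 = 28,168 kg.
Burnout mass m_f = stage dry + payload = 28,168 + 11,800 = 39,968 kg.
v_e = Isp · g₀ = 293 × 9.81 = 2874.3 m/s.
Rocket equation: Δv = v_e · ln(213,000/39,968) = 2874.3 × ln(5.329) = 2874.3 × 1.6732 ≈ 4809 m/s.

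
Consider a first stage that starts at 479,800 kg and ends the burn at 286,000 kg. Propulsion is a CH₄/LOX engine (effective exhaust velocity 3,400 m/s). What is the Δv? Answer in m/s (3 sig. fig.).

Δv ≈ 1760 m/s

By the Tsiolkovsky rocket equation, Δv = v_e · ln(m₀/m_f) = 3400.0 × ln(1.678) = 3400.0 × 0.5174 ≈ 1759.1 m/s.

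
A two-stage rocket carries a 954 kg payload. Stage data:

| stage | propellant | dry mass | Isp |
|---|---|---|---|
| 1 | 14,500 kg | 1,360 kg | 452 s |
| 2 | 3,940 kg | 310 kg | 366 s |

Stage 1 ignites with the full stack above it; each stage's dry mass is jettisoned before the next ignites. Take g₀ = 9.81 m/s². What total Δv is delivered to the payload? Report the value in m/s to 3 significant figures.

Δv ≈ 10300 m/s

Ignition mass of stage 1 = 14,500+1,360 + 3,940+310 + 954 = 21,064 kg.
Stage 1: m₀ = 21,064 kg, m_f = 21,064 − 14,500 = 6,564 kg; Δv = 452×9.81×ln(3.209) = 4434.1×1.1660 ≈ 5170 m/s.
Stage 2: m₀ = 5,204 kg, m_f = 5,204 − 3,940 = 1,264 kg; Δv = 366×9.81×ln(4.117) = 3590.5×1.4151 ≈ 5081 m/s.
Total Δv = 5170 + 5081 = 10251 m/s.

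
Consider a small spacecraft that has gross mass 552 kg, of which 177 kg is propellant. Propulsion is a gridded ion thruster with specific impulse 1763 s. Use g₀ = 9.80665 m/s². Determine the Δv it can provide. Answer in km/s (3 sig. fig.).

Δv ≈ 6.68 km/s

v_e = Isp · g₀ = 1763 × 9.80665 = 17289.1 m/s.
m_f = m₀ − m_prop = 552 − 177 = 375 kg.
From the ideal rocket equation, Δv = v_e · ln(m₀/m_f) = 17289.1 × ln(1.472) = 17289.1 × 0.3866 ≈ 6684.4 m/s.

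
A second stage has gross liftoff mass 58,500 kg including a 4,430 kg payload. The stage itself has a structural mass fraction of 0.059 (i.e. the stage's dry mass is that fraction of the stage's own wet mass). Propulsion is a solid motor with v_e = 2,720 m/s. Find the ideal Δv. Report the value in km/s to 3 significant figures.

Stage wet mass = m₀ − payload = 58,500 − 4,430 = 54,070 kg.
Stage dry mass = ε × stage wet mass = 0.059 × 54,070 = 3,190.13 kg.
Burnout mass m_f = stage dry + payload = 3,190.13 + 4,430 = 7,620.13 kg.
By the Tsiolkovsky rocket equation, Δv = v_e · ln(58,500/7,620.13) = 2720.0 × ln(7.677) = 2720.0 × 2.0382 ≈ 5544 m/s.

Δv ≈ 5.54 km/s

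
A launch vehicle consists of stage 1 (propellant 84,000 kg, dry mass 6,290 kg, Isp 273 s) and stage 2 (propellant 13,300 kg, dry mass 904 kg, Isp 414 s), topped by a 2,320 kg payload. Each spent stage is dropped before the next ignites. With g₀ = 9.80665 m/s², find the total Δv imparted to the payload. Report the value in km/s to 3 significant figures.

Δv ≈ 10.8 km/s

Ignition mass of stage 1 = 84,000+6,290 + 13,300+904 + 2,320 = 106,814 kg.
Stage 1: m₀ = 106,814 kg, m_f = 106,814 − 84,000 = 22,814 kg; Δv = 273×9.80665×ln(4.682) = 2677.2×1.5437 ≈ 4133 m/s.
Stage 2: m₀ = 16,524 kg, m_f = 16,524 − 13,300 = 3,224 kg; Δv = 414×9.80665×ln(5.125) = 4060.0×1.6342 ≈ 6635 m/s.
Total Δv = 4133 + 6635 = 10768 m/s.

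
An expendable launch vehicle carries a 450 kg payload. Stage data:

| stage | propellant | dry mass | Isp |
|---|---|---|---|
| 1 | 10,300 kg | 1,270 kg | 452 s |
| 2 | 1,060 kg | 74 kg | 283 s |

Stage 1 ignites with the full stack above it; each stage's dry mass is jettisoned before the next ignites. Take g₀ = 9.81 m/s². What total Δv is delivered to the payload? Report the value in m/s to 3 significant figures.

Ignition mass of stage 1 = 10,300+1,270 + 1,060+74 + 450 = 13,154 kg.
Stage 1: m₀ = 13,154 kg, m_f = 13,154 − 10,300 = 2,854 kg; Δv = 452×9.81×ln(4.609) = 4434.1×1.5280 ≈ 6775 m/s.
Stage 2: m₀ = 1,584 kg, m_f = 1,584 − 1,060 = 524 kg; Δv = 283×9.81×ln(3.023) = 2776.2×1.1062 ≈ 3071 m/s.
Total Δv = 6775 + 3071 = 9846 m/s.

Δv ≈ 9850 m/s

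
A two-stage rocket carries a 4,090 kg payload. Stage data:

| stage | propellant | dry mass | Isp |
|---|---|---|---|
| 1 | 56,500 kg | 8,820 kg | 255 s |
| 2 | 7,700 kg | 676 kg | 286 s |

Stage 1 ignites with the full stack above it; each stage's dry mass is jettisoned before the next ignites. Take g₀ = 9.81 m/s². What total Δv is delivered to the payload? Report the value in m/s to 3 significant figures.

Ignition mass of stage 1 = 56,500+8,820 + 7,700+676 + 4,090 = 77,786 kg.
Stage 1: m₀ = 77,786 kg, m_f = 77,786 − 56,500 = 21,286 kg; Δv = 255×9.81×ln(3.654) = 2501.6×1.2959 ≈ 3242 m/s.
Stage 2: m₀ = 12,466 kg, m_f = 12,466 − 7,700 = 4,766 kg; Δv = 286×9.81×ln(2.616) = 2805.7×0.9615 ≈ 2698 m/s.
Total Δv = 3242 + 2698 = 5940 m/s.

Δv ≈ 5940 m/s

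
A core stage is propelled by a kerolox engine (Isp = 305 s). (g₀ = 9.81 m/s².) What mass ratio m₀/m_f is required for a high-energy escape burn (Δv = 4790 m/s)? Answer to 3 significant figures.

mass ratio ≈ 4.96

v_e = Isp · g₀ = 305 × 9.81 = 2992.1 m/s.
From the ideal rocket equation, m₀/m_f = exp(Δv / v_e) = exp(4790 / 2992.1) = exp(1.6009) = 4.9575.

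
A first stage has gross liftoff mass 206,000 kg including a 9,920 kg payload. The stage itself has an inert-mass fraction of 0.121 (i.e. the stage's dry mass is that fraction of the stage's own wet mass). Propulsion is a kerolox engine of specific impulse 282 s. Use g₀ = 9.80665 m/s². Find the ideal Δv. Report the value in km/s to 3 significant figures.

Δv ≈ 5.01 km/s

Stage wet mass = m₀ − payload = 206,000 − 9,920 = 196,080 kg.
Stage dry mass = ε × stage wet mass = 0.121 × 196,080 = 23,725.7 kg.
Burnout mass m_f = stage dry + payload = 23,725.7 + 9,920 = 33,645.7 kg.
v_e = Isp · g₀ = 282 × 9.80665 = 2765.5 m/s.
By the Tsiolkovsky rocket equation, Δv = v_e · ln(206,000/33,645.7) = 2765.5 × ln(6.123) = 2765.5 × 1.8120 ≈ 5011 m/s.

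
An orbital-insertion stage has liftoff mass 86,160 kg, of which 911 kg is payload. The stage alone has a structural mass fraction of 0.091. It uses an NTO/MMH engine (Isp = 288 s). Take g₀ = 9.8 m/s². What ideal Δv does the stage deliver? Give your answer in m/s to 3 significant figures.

Δv ≈ 6480 m/s

Stage wet mass = m₀ − payload = 86,160 − 911 = 85,249 kg.
Stage dry mass = ε × stage wet mass = 0.091 × 85,249 = 7,757.66 kg.
Burnout mass m_f = stage dry + payload = 7,757.66 + 911 = 8,668.66 kg.
v_e = Isp · g₀ = 288 × 9.8 = 2822.4 m/s.
Δv = v_e · ln(86,160/8,668.66) = 2822.4 × ln(9.939) = 2822.4 × 2.2965 ≈ 6482 m/s.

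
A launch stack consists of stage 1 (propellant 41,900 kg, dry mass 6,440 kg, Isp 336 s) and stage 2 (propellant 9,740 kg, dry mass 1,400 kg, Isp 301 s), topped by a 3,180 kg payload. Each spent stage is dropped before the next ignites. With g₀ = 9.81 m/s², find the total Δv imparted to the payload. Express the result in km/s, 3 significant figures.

Ignition mass of stage 1 = 41,900+6,440 + 9,740+1,400 + 3,180 = 62,660 kg.
Stage 1: m₀ = 62,660 kg, m_f = 62,660 − 41,900 = 20,760 kg; Δv = 336×9.81×ln(3.018) = 3296.2×1.1047 ≈ 3641 m/s.
Stage 2: m₀ = 14,320 kg, m_f = 14,320 − 9,740 = 4,580 kg; Δv = 301×9.81×ln(3.127) = 2952.8×1.1400 ≈ 3366 m/s.
Total Δv = 3641 + 3366 = 7007 m/s.

Δv ≈ 7.01 km/s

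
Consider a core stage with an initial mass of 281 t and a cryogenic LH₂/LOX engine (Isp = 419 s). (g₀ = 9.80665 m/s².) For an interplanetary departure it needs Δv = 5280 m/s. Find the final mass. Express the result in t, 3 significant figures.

final mass ≈ 77.7 t

v_e = Isp · g₀ = 419 × 9.80665 = 4109.0 m/s.
By the Tsiolkovsky rocket equation, m₀/m_f = exp(Δv / v_e) = exp(5280 / 4109.0) = exp(1.2850) = 3.6146.
m_f = m₀ / 3.6146 = 281 / 3.6146 = 77.7403 t.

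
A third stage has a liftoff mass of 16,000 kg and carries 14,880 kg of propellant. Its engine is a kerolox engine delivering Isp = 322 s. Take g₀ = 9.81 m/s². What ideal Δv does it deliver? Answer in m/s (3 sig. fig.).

v_e = Isp · g₀ = 322 × 9.81 = 3158.8 m/s.
m_f = m₀ − m_prop = 16,000 − 14,880 = 1,120 kg.
Δv = v_e · ln(m₀/m_f) = 3158.8 × ln(14.29) = 3158.8 × 2.6593 ≈ 8400.1 m/s.

Δv ≈ 8400 m/s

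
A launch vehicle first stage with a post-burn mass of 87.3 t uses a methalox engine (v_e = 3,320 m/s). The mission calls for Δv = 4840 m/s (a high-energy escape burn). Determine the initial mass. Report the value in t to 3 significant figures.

initial mass ≈ 375 t

m₀/m_f = exp(Δv / v_e) = exp(4840 / 3320.0) = exp(1.4578) = 4.2966.
m₀ = m_f × 4.2966 = 87.3 × 4.2966 = 375.093 t.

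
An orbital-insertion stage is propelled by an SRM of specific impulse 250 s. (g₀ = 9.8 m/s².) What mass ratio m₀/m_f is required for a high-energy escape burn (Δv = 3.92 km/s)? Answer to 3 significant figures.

mass ratio ≈ 4.95

v_e = Isp · g₀ = 250 × 9.8 = 2450.0 m/s.
m₀/m_f = exp(Δv / v_e) = exp(3920 / 2450.0) = exp(1.6000) = 4.9530.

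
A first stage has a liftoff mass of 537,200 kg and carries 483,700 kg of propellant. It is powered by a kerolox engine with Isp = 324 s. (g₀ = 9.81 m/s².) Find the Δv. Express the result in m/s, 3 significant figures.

v_e = Isp · g₀ = 324 × 9.81 = 3178.4 m/s.
m_f = m₀ − m_prop = 537,200 − 483,700 = 53,500 kg.
By the Tsiolkovsky rocket equation, Δv = v_e · ln(m₀/m_f) = 3178.4 × ln(10.04) = 3178.4 × 2.3067 ≈ 7331.7 m/s.

Δv ≈ 7330 m/s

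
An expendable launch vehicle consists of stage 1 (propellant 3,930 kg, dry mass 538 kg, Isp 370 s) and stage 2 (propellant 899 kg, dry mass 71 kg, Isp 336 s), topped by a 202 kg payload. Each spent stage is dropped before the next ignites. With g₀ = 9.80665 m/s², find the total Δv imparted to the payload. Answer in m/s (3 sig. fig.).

Δv ≈ 9130 m/s

Ignition mass of stage 1 = 3,930+538 + 899+71 + 202 = 5,640 kg.
Stage 1: m₀ = 5,640 kg, m_f = 5,640 − 3,930 = 1,710 kg; Δv = 370×9.80665×ln(3.298) = 3628.5×1.1934 ≈ 4330 m/s.
Stage 2: m₀ = 1,172 kg, m_f = 1,172 − 899 = 273 kg; Δv = 336×9.80665×ln(4.293) = 3295.0×1.4570 ≈ 4801 m/s.
Total Δv = 4330 + 4801 = 9131 m/s.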